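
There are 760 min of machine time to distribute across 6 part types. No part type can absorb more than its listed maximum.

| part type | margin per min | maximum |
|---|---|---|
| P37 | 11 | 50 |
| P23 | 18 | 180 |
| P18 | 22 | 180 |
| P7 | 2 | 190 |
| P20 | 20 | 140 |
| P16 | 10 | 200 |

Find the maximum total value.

12570

Order the part types by margin per min: P18 22 > P20 20 > P23 18 > P37 11 > P16 10 > P7 2.
Give P18 180 to hit its cap of 180 → 580 left.
Give P20 140 to hit its cap of 140 → 440 left.
P23 takes 180 to reach its cap of 180 → 260 left.
P37 takes 50 to reach its cap of 50 → 210 left.
P16 takes 200 to reach its cap of 200 → 10 left.
P7: +10 (room for 190) → 10. Pool exhausted.
Total = 11×50 + 18×180 + 22×180 + 2×10 + 20×140 + 10×200 = 12570.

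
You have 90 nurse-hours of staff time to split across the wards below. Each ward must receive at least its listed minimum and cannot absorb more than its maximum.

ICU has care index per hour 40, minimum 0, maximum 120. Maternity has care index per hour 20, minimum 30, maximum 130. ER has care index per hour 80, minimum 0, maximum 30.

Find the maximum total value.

Meeting every minimum uses 0+30+0 = 30 nurse-hours, leaving 60.
Rank by care index per hour: ER 80 > ICU 40 > Maternity 20.
Give ER 30 more to hit its cap of 30 ; 30 left.
ICU has room for 120 more but only 30 remain, so it gets 30.
Total = 40×30 + 20×30 + 80×30 = 4200.

4200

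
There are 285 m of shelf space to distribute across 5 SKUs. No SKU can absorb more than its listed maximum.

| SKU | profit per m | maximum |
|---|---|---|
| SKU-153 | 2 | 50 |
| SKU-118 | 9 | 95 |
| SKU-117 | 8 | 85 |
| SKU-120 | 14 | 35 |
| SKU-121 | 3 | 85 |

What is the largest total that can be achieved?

2235

Order the SKUs by profit per m: SKU-120 14 > SKU-118 9 > SKU-117 8 > SKU-121 3 > SKU-153 2.
SKU-120: +35 to 35 (cap) → 250 left.
SKU-118: +95 to 95 (cap) → 155 left.
SKU-117 takes 85 to reach its cap of 85 → 70 left.
SKU-121 has room for 85 but only 70 remain, so it gets 70.
Total = 9×95 + 8×85 + 14×35 + 3×70 = 2235.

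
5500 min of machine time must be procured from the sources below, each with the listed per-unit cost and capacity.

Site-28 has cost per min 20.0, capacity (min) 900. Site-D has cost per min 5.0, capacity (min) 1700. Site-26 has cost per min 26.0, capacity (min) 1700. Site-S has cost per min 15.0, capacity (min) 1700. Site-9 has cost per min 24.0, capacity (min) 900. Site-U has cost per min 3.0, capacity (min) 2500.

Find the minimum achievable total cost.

Fill from the cheapest source first.
Site-U at 3.0: take all 2500 min — 3000 still needed.
Site-D (5.0): use full 1700 — 1300 min to go.
Site-S at 15.0: take 1300 of its 1700 — requirement met.
Site-28, Site-9, Site-26: unused.
Cost = 2500×3.0 + 1700×5.0 + 1300×15.0 = 35500.

35500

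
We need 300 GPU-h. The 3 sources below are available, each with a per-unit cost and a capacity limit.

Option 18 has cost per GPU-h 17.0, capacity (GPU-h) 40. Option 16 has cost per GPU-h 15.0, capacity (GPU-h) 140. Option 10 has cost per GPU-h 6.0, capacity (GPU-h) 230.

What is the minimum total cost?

Fill from the cheapest source first.
Option 10 (6.0): use full 230 → 70 GPU-h to go.
Take 70 from Option 16 at 15.0 to finish.
Option 18: unused.
Cost = 230×6.0 + 70×15.0 = 2430.

2430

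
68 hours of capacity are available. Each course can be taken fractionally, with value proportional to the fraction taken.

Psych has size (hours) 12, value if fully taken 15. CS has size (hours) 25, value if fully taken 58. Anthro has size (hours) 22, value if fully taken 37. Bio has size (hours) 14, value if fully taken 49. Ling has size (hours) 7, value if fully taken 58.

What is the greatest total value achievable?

202

Best value per unit of size first: Ling 58/7≈8.29, Bio 49/14≈3.5, CS 58/25≈2.32, Anthro 37/22≈1.68, Psych 15/12≈1.25.
All 7 hours of Ling fit (value 58) — 61 remain.
All 14 hours of Bio fit (value 49) — 47 remain.
Take all of CS (25 hours, value 58) — 22 hours left.
Take all of Anthro (22 hours, value 37) — 0 hours left.
Total value = 202.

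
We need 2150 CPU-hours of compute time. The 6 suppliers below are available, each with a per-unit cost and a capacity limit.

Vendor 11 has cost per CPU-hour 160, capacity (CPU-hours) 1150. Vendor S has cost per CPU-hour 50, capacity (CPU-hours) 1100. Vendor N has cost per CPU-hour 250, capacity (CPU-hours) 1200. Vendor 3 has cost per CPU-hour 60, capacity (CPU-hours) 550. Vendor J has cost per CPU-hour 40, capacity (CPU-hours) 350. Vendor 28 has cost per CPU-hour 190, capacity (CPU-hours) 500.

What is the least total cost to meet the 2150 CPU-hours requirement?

126000

Fill from the cheapest supplier first.
Vendor J (40): use full 350 ; 1800 CPU-hours to go.
Vendor S at 50: take all 1100 CPU-hours ; 700 still needed.
Vendor 3 at 60: take all 550 CPU-hours ; 150 still needed.
Vendor 11 at 160: take 150 of its 1150 ; requirement met.
Vendor 28, Vendor N: unused.
Cost = 350×40 + 1100×50 + 550×60 + 150×160 = 126000.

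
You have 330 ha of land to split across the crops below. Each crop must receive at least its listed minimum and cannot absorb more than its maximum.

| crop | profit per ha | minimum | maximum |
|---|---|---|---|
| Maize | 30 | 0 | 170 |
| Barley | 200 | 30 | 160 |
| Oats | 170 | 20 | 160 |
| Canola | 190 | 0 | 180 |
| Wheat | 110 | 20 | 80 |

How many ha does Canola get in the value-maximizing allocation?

Meeting every minimum uses 0+30+20+0+20 = 70 ha, leaving 260.
Order the crops by profit per ha: Barley 200 > Canola 190 > Oats 170 > Wheat 110 > Maize 30.
Give Barley 130 more to hit its cap of 160 → 130 left.
Canola has room for 180 more but only 130 remain, so it gets 130.

130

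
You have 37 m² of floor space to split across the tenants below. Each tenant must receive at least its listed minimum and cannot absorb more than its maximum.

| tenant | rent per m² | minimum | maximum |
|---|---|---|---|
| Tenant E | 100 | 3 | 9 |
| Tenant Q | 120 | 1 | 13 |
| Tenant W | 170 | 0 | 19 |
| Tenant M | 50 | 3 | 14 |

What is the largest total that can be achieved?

Meeting every minimum uses 3+1+0+3 = 7 m², leaving 30.
Order the tenants by rent per m²: Tenant W 170 > Tenant Q 120 > Tenant E 100 > Tenant M 50.
Tenant W: +19 to 19 (cap) ; 11 left.
Tenant Q: +11 (room for 12) → 12. Pool exhausted.
Total = 100×3 + 120×12 + 170×19 + 50×3 = 5120.

5120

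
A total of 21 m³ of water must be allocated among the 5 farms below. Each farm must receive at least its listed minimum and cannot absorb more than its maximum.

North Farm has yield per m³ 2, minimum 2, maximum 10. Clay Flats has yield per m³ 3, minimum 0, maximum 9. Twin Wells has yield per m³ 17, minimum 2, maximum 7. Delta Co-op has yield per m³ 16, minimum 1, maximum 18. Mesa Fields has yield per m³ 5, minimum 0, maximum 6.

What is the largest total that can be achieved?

Meeting every minimum uses 2+0+2+1+0 = 5 m³, leaving 16.
Highest yield per m³ first: Twin Wells 17 > Delta Co-op 16 > Mesa Fields 5 > Clay Flats 3 > North Farm 2.
Give Twin Wells 5 more to hit its cap of 7 → 11 left.
Only 11 left; Delta Co-op takes them to reach 12.
Total = 2×2 + 17×7 + 16×12 = 315.

315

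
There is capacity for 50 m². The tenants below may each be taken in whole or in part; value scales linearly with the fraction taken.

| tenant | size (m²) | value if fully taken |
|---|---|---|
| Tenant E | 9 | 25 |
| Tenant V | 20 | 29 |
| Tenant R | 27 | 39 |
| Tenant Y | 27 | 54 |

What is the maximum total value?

99.3

Rank by value-to-size ratio: Tenant E 25/9≈2.78, Tenant Y 54/27≈2, Tenant V 29/20≈1.45, Tenant R 39/27≈1.44.
All 9 m² of Tenant E fit (value 25) ; 41 remain.
Tenant Y: take in full, 27 m² for value 54 ; 14 left.
14 m² left: a 14/20 share of Tenant V gives 29×14/20 = 20.3.
Total value = 99.3.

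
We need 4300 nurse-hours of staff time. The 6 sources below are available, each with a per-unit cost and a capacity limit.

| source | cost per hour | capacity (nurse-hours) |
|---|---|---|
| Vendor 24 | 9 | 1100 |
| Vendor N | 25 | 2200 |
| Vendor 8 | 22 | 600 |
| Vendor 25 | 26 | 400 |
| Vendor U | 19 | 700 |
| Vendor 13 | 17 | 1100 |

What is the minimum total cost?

75100

Fill from the cheapest source first.
Vendor 24 at 9: take all 1100 nurse-hours ; 3200 still needed.
Vendor 13 (17): use full 1100 ; 2100 nurse-hours to go.
Take 700 from Vendor U at 19 ; need 1400 more.
Vendor 8 (22): use full 600 ; 800 nurse-hours to go.
Vendor N (25): take the remaining 800 ; done.
Vendor 25: unused.
Cost = 1100×9 + 1100×17 + 700×19 + 600×22 + 800×25 = 75100.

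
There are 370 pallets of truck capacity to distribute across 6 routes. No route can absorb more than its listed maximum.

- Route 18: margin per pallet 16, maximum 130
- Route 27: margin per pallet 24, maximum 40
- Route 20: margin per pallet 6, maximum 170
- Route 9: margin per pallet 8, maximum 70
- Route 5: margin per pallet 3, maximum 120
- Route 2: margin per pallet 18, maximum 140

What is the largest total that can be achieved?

Order the routes by margin per pallet: Route 27 24 > Route 2 18 > Route 18 16 > Route 9 8 > Route 20 6 > Route 5 3.
Give Route 27 40 to hit its cap of 40 → 330 left.
Route 2: +140 to 140 (cap) → 190 left.
Route 18: +130 to 130 (cap) → 60 left.
Route 9: +60 (room for 70) → 60. Pool exhausted.
Total = 16×130 + 24×40 + 8×60 + 18×140 = 6040.

6040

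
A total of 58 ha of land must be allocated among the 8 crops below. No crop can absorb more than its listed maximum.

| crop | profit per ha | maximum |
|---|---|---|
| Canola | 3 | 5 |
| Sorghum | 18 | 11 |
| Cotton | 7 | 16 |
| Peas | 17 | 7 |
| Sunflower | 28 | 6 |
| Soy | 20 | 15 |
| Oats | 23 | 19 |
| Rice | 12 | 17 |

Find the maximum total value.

1222

Order the crops by profit per ha: Sunflower 28 > Oats 23 > Soy 20 > Sorghum 18 > Peas 17 > Rice 12 > Cotton 7 > Canola 3.
Sunflower: +6 to 6 (cap) → 52 left.
Give Oats 19 to hit its cap of 19 → 33 left.
Soy: +15 to 15 (cap) → 18 left.
Sorghum takes 11 to reach its cap of 11 → 7 left.
Peas takes 7 to reach its cap of 7 → 0 left.
Total = 18×11 + 17×7 + 28×6 + 20×15 + 23×19 = 1222.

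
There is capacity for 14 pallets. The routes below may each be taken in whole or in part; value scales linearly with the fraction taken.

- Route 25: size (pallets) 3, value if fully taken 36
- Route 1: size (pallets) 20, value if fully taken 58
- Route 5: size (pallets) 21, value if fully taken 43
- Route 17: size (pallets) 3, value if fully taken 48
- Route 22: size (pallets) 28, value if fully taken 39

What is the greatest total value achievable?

107.2

Rank by value-to-size ratio: Route 17 48/3≈16, Route 25 36/3≈12, Route 1 58/20≈2.9, Route 5 43/21≈2.05, Route 22 39/28≈1.39.
Route 17: take in full, 3 pallets for value 48 — 11 left.
All 3 pallets of Route 25 fit (value 36) — 8 remain.
8 pallets left: a 8/20 share of Route 1 gives 58×8/20 = 23.2.
Total value = 107.2.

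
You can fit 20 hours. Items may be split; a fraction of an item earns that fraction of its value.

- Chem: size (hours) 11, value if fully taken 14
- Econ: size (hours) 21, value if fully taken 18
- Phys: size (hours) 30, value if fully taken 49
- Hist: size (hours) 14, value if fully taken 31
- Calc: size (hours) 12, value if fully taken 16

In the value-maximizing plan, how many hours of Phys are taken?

Sort by value density: Hist 31/14≈2.21, Phys 49/30≈1.63, Calc 16/12≈1.33, Chem 14/11≈1.27, Econ 18/21≈0.857.
All 14 hours of Hist fit (value 31) ; 6 remain.
Fill the last 6 hours with part of Phys: 6/30 of it earns 9.8.

6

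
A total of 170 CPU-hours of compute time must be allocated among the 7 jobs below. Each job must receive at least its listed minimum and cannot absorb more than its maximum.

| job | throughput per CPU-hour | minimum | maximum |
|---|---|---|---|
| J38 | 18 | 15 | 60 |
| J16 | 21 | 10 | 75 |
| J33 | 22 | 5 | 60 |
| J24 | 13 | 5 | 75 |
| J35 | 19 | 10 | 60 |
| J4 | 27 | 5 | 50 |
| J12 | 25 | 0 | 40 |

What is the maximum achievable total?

Meeting every minimum uses 15+10+5+5+10+5+0 = 50 CPU-hours, leaving 120.
Rank by throughput per CPU-hour: J4 27 > J12 25 > J33 22 > J16 21 > J35 19 > J38 18 > J24 13.
Give J4 45 more to hit its cap of 50 → 75 left.
J12: +40 to 40 (cap) → 35 left.
J33: +35 (room for 55) → 40. Pool exhausted.
Total = 18×15 + 21×10 + 22×40 + 13×5 + 19×10 + 27×50 + 25×40 = 3965.

3965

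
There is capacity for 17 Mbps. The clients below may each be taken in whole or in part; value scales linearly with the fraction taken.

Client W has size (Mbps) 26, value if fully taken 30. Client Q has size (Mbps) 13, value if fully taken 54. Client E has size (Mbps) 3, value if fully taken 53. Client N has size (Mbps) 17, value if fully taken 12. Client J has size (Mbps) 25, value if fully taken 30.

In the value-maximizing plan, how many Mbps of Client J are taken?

1

Rank by value-to-size ratio: Client E 53/3≈17.7, Client Q 54/13≈4.15, Client J 30/25≈1.2, Client W 30/26≈1.15, Client N 12/17≈0.706.
Client E: take in full, 3 Mbps for value 53 → 14 left.
Take all of Client Q (13 Mbps, value 54) → 1 Mbps left.
Fill the last 1 Mbps with part of Client J: 1/25 of it earns 1.2.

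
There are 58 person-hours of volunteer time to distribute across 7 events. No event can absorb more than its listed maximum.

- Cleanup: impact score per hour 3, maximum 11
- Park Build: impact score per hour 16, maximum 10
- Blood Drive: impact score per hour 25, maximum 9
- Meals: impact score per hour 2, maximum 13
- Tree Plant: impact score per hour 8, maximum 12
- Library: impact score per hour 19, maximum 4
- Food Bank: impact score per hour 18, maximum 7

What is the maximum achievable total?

726

Order the events by impact score per hour: Blood Drive 25 > Library 19 > Food Bank 18 > Park Build 16 > Tree Plant 8 > Cleanup 3 > Meals 2.
Blood Drive takes 9 to reach its cap of 9 → 49 left.
Library takes 4 to reach its cap of 4 → 45 left.
Give Food Bank 7 to hit its cap of 7 → 38 left.
Give Park Build 10 to hit its cap of 10 → 28 left.
Tree Plant takes 12 to reach its cap of 12 → 16 left.
Cleanup: +11 to 11 (cap) → 5 left.
Only 5 left; Meals takes them to reach 5.
Total = 3×11 + 16×10 + 25×9 + 2×5 + 8×12 + 19×4 + 18×7 = 726.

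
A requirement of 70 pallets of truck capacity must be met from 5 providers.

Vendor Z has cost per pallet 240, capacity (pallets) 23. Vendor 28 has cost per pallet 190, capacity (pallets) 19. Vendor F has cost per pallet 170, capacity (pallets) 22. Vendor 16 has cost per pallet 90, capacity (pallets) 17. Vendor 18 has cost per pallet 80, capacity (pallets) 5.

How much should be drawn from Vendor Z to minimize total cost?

7

Use providers in increasing cost order.
Vendor 18 (80): use full 5 — 65 pallets to go.
Vendor 16 at 90: take all 17 pallets — 48 still needed.
Take 22 from Vendor F at 170 — need 26 more.
Take 19 from Vendor 28 at 190 — need 7 more.
Take 7 from Vendor Z at 240 to finish.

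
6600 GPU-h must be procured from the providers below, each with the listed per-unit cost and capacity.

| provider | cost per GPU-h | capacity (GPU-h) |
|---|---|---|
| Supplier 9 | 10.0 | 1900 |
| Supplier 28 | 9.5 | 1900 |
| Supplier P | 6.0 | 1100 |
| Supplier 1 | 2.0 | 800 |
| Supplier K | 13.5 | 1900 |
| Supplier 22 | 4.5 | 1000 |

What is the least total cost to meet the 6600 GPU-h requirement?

48750

Use providers in increasing cost order.
Supplier 1 (2.0): use full 800 — 5800 GPU-h to go.
Supplier 22 at 4.5: take all 1000 GPU-h — 4800 still needed.
Take 1100 from Supplier P at 6.0 — need 3700 more.
Supplier 28 at 9.5: take all 1900 GPU-h — 1800 still needed.
Supplier 9 at 10.0: take 1800 of its 1900 — requirement met.
Supplier K: unused.
Cost = 800×2.0 + 1000×4.5 + 1100×6.0 + 1900×9.5 + 1800×10.0 = 48750.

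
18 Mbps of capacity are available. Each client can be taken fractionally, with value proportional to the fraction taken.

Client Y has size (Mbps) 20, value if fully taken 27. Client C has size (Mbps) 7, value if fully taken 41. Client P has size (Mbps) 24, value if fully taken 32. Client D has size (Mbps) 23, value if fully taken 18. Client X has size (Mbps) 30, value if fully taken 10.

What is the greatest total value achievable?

55.85

Sort by value density: Client C 41/7≈5.86, Client Y 27/20≈1.35, Client P 32/24≈1.33, Client D 18/23≈0.783, Client X 10/30≈0.333.
Take all of Client C (7 Mbps, value 41) → 11 Mbps left.
11 Mbps left: a 11/20 share of Client Y gives 27×11/20 = 14.85.
Total value = 55.85.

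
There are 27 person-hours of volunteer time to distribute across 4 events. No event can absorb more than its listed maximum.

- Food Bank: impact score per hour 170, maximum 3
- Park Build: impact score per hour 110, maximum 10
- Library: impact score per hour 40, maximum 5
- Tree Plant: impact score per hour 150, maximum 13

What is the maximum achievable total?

3600

Order the events by impact score per hour: Food Bank 170 > Tree Plant 150 > Park Build 110 > Library 40.
Food Bank takes 3 to reach its cap of 3 ; 24 left.
Tree Plant takes 13 to reach its cap of 13 ; 11 left.
Park Build takes 10 to reach its cap of 10 ; 1 left.
Library: +1 (room for 5) → 1. Pool exhausted.
Total = 170×3 + 110×10 + 40×1 + 150×13 = 3600.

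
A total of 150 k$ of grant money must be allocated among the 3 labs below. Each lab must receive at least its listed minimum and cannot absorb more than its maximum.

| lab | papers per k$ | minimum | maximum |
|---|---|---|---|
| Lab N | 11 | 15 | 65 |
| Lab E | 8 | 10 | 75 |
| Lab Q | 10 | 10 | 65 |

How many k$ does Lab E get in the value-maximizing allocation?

Meeting every minimum uses 15+10+10 = 35 k$, leaving 115.
Highest papers per k$ first: Lab N 11 > Lab Q 10 > Lab E 8.
Lab N takes 50 more to reach its cap of 65 — 65 left.
Lab Q: +55 to 65 (cap) — 10 left.
Lab E has room for 65 more but only 10 remain, so it gets 20.

20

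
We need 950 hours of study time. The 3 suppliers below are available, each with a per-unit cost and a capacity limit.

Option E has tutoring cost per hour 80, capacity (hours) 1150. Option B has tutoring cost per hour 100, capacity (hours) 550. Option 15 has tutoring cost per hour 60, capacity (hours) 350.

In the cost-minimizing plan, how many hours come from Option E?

600

Cheapest first:
Take 350 from Option 15 at 60 → need 600 more.
Option E at 80: take 600 of its 1150 → requirement met.
Option B: unused.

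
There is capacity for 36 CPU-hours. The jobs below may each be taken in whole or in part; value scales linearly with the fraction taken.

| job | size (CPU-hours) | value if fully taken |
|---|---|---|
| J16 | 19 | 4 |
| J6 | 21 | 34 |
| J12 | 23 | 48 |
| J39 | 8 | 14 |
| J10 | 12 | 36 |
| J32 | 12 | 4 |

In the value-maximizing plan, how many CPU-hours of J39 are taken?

1

Rank by value-to-size ratio: J10 36/12≈3, J12 48/23≈2.09, J39 14/8≈1.75, J6 34/21≈1.62, J32 4/12≈0.333, J16 4/19≈0.211.
J10: take in full, 12 CPU-hours for value 36 — 24 left.
J12: take in full, 23 CPU-hours for value 48 — 1 left.
Fill the last 1 CPU-hours with part of J39: 1/8 of it earns 1.75.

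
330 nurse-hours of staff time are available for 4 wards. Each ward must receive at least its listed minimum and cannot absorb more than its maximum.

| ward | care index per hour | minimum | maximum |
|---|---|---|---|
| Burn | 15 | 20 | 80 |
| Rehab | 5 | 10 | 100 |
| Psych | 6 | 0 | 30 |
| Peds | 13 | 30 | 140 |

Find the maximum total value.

3600

Meeting every minimum uses 20+10+0+30 = 60 nurse-hours, leaving 270.
Order the wards by care index per hour: Burn 15 > Peds 13 > Psych 6 > Rehab 5.
Burn: +60 to 80 (cap) → 210 left.
Peds: +110 to 140 (cap) → 100 left.
Psych takes 30 more to reach its cap of 30 → 70 left.
Rehab: +70 (room for 90) → 80. Pool exhausted.
Total = 15×80 + 5×80 + 6×30 + 13×140 = 3600.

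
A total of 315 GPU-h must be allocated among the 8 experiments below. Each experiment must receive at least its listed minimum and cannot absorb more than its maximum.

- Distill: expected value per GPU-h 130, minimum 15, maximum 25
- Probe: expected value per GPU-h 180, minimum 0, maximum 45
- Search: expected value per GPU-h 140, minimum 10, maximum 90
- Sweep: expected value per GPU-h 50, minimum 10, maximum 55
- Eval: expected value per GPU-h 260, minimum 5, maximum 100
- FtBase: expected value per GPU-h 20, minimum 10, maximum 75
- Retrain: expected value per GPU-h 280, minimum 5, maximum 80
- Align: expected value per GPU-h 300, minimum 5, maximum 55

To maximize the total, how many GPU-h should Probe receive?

35

Meeting every minimum uses 15+0+10+10+5+10+5+5 = 60 GPU-h, leaving 255.
Rank by expected value per GPU-h: Align 300 > Retrain 280 > Eval 260 > Probe 180 > Search 140 > Distill 130 > Sweep 50 > FtBase 20.
Align: +50 to 55 (cap) — 205 left.
Give Retrain 75 more to hit its cap of 80 — 130 left.
Eval: +95 to 100 (cap) — 35 left.
Probe: +35 (room for 45) → 35. Pool exhausted.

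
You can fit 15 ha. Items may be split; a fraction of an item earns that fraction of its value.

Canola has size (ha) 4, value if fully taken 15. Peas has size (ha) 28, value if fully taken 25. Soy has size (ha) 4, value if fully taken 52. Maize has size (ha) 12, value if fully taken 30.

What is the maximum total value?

Rank by value-to-size ratio: Soy 52/4≈13, Canola 15/4≈3.75, Maize 30/12≈2.5, Peas 25/28≈0.893.
Soy: take in full, 4 ha for value 52 → 11 left.
Canola: take in full, 4 ha for value 15 → 7 left.
Fill the last 7 ha with part of Maize: 7/12 of it earns 17.5.
Total value = 84.5.

84.5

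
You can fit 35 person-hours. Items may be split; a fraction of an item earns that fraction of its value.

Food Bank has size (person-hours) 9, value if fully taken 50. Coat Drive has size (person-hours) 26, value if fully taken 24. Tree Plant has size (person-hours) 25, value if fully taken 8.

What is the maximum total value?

74

Sort by value density: Food Bank 50/9≈5.56, Coat Drive 24/26≈0.923, Tree Plant 8/25≈0.32.
Take all of Food Bank (9 person-hours, value 50) ; 26 person-hours left.
Take all of Coat Drive (26 person-hours, value 24) ; 0 person-hours left.
Total value = 74.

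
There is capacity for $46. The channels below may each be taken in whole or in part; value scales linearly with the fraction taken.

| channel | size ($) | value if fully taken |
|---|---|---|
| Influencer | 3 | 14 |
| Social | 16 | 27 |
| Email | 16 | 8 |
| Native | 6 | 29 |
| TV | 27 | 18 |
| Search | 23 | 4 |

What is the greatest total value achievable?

84

Rank by value-to-size ratio: Native 29/6≈4.83, Influencer 14/3≈4.67, Social 27/16≈1.69, TV 18/27≈0.667, Email 8/16≈0.5, Search 4/23≈0.174.
Native: take in full, 6 $ for value 29 → 40 left.
Take all of Influencer (3 $, value 14) → 37 $ left.
Social: take in full, 16 $ for value 27 → 21 left.
21 $ left: a 21/27 share of TV gives 18×21/27 = 14.
Total value = 84.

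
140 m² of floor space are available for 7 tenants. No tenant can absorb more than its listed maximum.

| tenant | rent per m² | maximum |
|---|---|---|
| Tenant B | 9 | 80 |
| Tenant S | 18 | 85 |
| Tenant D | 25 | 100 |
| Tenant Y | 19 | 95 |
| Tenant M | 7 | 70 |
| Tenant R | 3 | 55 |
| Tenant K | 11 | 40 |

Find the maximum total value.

Order the tenants by rent per m²: Tenant D 25 > Tenant Y 19 > Tenant S 18 > Tenant K 11 > Tenant B 9 > Tenant M 7 > Tenant R 3.
Tenant D: +100 to 100 (cap) — 40 left.
Tenant Y has room for 95 but only 40 remain, so it gets 40.
Total = 25×100 + 19×40 = 3260.

3260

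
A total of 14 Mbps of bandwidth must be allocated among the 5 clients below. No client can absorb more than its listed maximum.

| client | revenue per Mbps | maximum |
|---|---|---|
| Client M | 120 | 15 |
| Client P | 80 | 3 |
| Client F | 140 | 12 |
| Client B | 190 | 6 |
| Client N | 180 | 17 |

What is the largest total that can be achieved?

Order the clients by revenue per Mbps: Client B 190 > Client N 180 > Client F 140 > Client M 120 > Client P 80.
Client B takes 6 to reach its cap of 6 ; 8 left.
Client N: +8 (room for 17) → 8. Pool exhausted.
Total = 190×6 + 180×8 = 2580.

2580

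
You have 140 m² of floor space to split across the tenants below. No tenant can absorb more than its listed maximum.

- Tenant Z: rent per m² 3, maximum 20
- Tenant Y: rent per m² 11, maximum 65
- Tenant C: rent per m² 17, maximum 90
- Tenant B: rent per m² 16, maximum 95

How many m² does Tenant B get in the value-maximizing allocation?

Rank by rent per m²: Tenant C 17 > Tenant B 16 > Tenant Y 11 > Tenant Z 3.
Give Tenant C 90 to hit its cap of 90 ; 50 left.
Tenant B has room for 95 but only 50 remain, so it gets 50.

50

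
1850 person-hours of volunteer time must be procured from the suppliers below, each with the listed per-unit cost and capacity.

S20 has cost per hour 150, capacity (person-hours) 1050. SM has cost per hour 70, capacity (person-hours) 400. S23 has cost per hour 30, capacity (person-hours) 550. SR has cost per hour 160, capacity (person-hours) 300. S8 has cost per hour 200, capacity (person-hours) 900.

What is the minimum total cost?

179500

Use suppliers in increasing cost order.
S23 (30): use full 550 → 1300 person-hours to go.
Take 400 from SM at 70 → need 900 more.
S20 at 150: take 900 of its 1050 → requirement met.
SR, S8: unused.
Cost = 550×30 + 400×70 + 900×150 = 179500.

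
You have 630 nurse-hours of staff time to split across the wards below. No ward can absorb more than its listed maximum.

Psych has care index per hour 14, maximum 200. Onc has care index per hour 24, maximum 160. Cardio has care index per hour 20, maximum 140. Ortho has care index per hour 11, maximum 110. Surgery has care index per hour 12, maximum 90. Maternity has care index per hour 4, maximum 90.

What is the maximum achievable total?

Order the wards by care index per hour: Onc 24 > Cardio 20 > Psych 14 > Surgery 12 > Ortho 11 > Maternity 4.
Onc takes 160 to reach its cap of 160 → 470 left.
Cardio: +140 to 140 (cap) → 330 left.
Psych: +200 to 200 (cap) → 130 left.
Surgery: +90 to 90 (cap) → 40 left.
Ortho has room for 110 but only 40 remain, so it gets 40.
Total = 14×200 + 24×160 + 20×140 + 11×40 + 12×90 = 10960.

10960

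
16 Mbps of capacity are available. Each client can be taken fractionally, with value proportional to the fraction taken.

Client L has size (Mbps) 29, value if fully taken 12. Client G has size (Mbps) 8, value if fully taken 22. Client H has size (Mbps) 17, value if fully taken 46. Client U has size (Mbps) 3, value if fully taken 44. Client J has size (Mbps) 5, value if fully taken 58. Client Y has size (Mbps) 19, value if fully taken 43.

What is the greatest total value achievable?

124

Rank by value-to-size ratio: Client U 44/3≈14.7, Client J 58/5≈11.6, Client G 22/8≈2.75, Client H 46/17≈2.71, Client Y 43/19≈2.26, Client L 12/29≈0.414.
All 3 Mbps of Client U fit (value 44) — 13 remain.
Client J: take in full, 5 Mbps for value 58 — 8 left.
Client G: take in full, 8 Mbps for value 22 — 0 left.
Total value = 124.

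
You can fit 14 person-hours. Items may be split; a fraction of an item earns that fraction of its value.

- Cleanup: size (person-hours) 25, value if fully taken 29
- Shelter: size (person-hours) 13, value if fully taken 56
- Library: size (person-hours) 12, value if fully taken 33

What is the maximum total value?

Best value per unit of size first: Shelter 56/13≈4.31, Library 33/12≈2.75, Cleanup 29/25≈1.16.
Shelter: take in full, 13 person-hours for value 56 ; 1 left.
1 person-hours left: a 1/12 share of Library gives 33×1/12 = 2.75.
Total value = 58.75.

58.75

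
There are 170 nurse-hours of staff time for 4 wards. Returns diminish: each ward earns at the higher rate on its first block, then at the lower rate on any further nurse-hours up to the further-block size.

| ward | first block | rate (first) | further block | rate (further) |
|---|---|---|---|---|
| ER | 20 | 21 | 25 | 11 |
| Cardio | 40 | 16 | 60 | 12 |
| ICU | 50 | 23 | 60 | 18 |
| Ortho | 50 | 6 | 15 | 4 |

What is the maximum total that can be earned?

3290

Order all 8 blocks by rate: ICU/first 23 > ER/first 21 > ICU/second 18 > Cardio/first 16 > Cardio/second 12 > ER/second 11 > Ortho/first 6 > Ortho/second 4.
ICU/first (23): +50 — 120 left.
ER/first (21): +20 — 100 left.
Fill ICU second block (60 at 18) — 40 left.
Fill Cardio first block (40 at 16) — 0 left.
Total = 23×50 + 21×20 + 18×60 + 16×40 = 3290.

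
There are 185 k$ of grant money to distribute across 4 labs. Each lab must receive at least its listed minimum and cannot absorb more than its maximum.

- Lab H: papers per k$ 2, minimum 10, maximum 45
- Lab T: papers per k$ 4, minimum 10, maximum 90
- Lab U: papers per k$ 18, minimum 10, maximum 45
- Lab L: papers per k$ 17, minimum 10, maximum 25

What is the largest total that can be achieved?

1645

Meeting every minimum uses 10+10+10+10 = 40 k$, leaving 145.
Rank by papers per k$: Lab U 18 > Lab L 17 > Lab T 4 > Lab H 2.
Lab U takes 35 more to reach its cap of 45 → 110 left.
Lab L takes 15 more to reach its cap of 25 → 95 left.
Lab T: +80 to 90 (cap) → 15 left.
Lab H has room for 35 more but only 15 remain, so it gets 25.
Total = 2×25 + 4×90 + 18×45 + 17×25 = 1645.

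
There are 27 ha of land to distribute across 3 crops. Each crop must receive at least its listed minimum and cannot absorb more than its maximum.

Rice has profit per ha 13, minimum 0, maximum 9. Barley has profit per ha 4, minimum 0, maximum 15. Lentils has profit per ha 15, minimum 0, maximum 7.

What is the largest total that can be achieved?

266

Meeting every minimum uses 0+0+0 = 0 ha, leaving 27.
Rank by profit per ha: Lentils 15 > Rice 13 > Barley 4.
Lentils takes 7 more to reach its cap of 7 → 20 left.
Give Rice 9 more to hit its cap of 9 → 11 left.
Barley: +11 (room for 15) → 11. Pool exhausted.
Total = 13×9 + 4×11 + 15×7 = 266.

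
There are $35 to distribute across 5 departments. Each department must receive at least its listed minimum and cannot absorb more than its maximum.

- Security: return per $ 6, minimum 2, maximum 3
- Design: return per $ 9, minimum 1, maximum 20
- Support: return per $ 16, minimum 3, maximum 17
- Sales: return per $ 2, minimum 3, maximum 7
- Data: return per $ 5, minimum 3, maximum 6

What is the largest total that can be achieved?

Meeting every minimum uses 2+1+3+3+3 = 12 $, leaving 23.
Highest return per $ first: Support 16 > Design 9 > Security 6 > Data 5 > Sales 2.
Give Support 14 more to hit its cap of 17 ; 9 left.
Design has room for 19 more but only 9 remain, so it gets 10.
Total = 6×2 + 9×10 + 16×17 + 2×3 + 5×3 = 395.

395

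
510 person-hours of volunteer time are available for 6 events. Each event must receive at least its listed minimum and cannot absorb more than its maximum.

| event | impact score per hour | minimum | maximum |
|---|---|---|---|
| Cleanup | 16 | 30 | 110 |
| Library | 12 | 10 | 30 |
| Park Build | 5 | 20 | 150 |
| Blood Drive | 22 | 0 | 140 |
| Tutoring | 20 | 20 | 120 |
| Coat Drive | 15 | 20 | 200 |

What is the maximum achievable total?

Meeting every minimum uses 30+10+20+0+20+20 = 100 person-hours, leaving 410.
Highest impact score per hour first: Blood Drive 22 > Tutoring 20 > Cleanup 16 > Coat Drive 15 > Library 12 > Park Build 5.
Blood Drive takes 140 more to reach its cap of 140 — 270 left.
Tutoring takes 100 more to reach its cap of 120 — 170 left.
Cleanup takes 80 more to reach its cap of 110 — 90 left.
Only 90 left; Coat Drive takes them to reach 110.
Total = 16×110 + 12×10 + 5×20 + 22×140 + 20×120 + 15×110 = 9110.

9110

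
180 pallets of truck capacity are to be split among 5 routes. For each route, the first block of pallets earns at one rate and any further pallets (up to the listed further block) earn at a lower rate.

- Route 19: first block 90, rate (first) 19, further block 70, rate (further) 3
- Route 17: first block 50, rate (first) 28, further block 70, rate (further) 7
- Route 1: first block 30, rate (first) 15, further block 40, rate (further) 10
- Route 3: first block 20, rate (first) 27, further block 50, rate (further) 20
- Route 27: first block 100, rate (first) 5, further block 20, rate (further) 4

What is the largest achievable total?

4080

Treat each block as its own option and order by rate: Route 17/T1 28 > Route 3/T1 27 > Route 3/T2 20 > Route 19/T1 19 > Route 1/T1 15 > Route 1/T2 10 > Route 17/T2 7 > Route 27/T1 5 > Route 27/T2 4 > Route 19/T2 3.
Route 17 T1 at 28: fill all 50 — 130 left.
Route 3 T1 at 27: fill all 20 — 110 left.
Fill Route 3 T2 block (50 at 20) — 60 left.
60 remain; put them into Route 19 T1 at 19.
Total = 28×50 + 27×20 + 20×50 + 19×60 = 4080.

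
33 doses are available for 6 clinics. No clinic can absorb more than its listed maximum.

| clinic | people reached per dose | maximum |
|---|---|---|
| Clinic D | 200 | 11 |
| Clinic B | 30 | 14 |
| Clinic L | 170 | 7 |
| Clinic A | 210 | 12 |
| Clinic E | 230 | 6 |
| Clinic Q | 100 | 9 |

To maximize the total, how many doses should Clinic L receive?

Rank by people reached per dose: Clinic E 230 > Clinic A 210 > Clinic D 200 > Clinic L 170 > Clinic Q 100 > Clinic B 30.
Clinic E: +6 to 6 (cap) ; 27 left.
Give Clinic A 12 to hit its cap of 12 ; 15 left.
Give Clinic D 11 to hit its cap of 11 ; 4 left.
Clinic L has room for 7 but only 4 remain, so it gets 4.

4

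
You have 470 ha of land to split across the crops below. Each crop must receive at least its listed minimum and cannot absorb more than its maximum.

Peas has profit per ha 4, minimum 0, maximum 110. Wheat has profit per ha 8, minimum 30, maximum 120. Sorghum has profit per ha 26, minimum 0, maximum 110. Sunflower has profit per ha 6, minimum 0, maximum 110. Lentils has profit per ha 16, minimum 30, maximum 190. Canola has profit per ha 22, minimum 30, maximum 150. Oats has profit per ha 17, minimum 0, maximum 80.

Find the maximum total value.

Meeting every minimum uses 0+30+0+0+30+30+0 = 90 ha, leaving 380.
Order the crops by profit per ha: Sorghum 26 > Canola 22 > Oats 17 > Lentils 16 > Wheat 8 > Sunflower 6 > Peas 4.
Give Sorghum 110 more to hit its cap of 110 — 270 left.
Give Canola 120 more to hit its cap of 150 — 150 left.
Give Oats 80 more to hit its cap of 80 — 70 left.
Lentils has room for 160 more but only 70 remain, so it gets 100.
Total = 8×30 + 26×110 + 16×100 + 22×150 + 17×80 = 9360.

9360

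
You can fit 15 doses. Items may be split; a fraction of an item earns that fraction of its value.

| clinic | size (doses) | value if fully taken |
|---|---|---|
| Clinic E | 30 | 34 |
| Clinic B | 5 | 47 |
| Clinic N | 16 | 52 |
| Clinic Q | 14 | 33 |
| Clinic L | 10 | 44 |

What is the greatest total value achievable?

Rank by value-to-size ratio: Clinic B 47/5≈9.4, Clinic L 44/10≈4.4, Clinic N 52/16≈3.25, Clinic Q 33/14≈2.36, Clinic E 34/30≈1.13.
All 5 doses of Clinic B fit (value 47) — 10 remain.
All 10 doses of Clinic L fit (value 44) — 0 remain.
Total value = 91.

91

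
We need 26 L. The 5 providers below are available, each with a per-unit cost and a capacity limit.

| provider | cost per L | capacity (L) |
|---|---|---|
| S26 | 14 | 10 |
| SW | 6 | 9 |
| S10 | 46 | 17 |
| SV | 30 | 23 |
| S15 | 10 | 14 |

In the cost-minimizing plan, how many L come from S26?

3

Fill from the cheapest provider first.
Take 9 from SW at 6 — need 17 more.
S15 at 10: take all 14 L — 3 still needed.
S26 at 14: take 3 of its 10 — requirement met.
SV, S10: unused.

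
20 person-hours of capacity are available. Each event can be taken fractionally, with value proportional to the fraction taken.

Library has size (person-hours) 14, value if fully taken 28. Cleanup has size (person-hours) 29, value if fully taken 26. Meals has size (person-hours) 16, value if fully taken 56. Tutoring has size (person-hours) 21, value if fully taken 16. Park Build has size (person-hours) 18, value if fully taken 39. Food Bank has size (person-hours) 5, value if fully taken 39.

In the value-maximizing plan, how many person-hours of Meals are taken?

Sort by value density: Food Bank 39/5≈7.8, Meals 56/16≈3.5, Park Build 39/18≈2.17, Library 28/14≈2, Cleanup 26/29≈0.897, Tutoring 16/21≈0.762.
Food Bank: take in full, 5 person-hours for value 39 ; 15 left.
Only 15 person-hours remain; take 15/16 of Meals for value 56×15/16 = 52.5.

15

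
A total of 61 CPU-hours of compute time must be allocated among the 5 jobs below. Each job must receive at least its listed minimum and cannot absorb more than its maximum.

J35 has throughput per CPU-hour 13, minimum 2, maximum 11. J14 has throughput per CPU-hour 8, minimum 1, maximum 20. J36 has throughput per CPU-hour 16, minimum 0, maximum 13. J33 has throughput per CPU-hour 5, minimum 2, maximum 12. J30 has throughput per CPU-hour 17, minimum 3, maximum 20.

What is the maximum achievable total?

Meeting every minimum uses 2+1+0+2+3 = 8 CPU-hours, leaving 53.
Rank by throughput per CPU-hour: J30 17 > J36 16 > J35 13 > J14 8 > J33 5.
J30 takes 17 more to reach its cap of 20 → 36 left.
Give J36 13 more to hit its cap of 13 → 23 left.
J35 takes 9 more to reach its cap of 11 → 14 left.
J14: +14 (room for 19) → 15. Pool exhausted.
Total = 13×11 + 8×15 + 16×13 + 5×2 + 17×20 = 821.

821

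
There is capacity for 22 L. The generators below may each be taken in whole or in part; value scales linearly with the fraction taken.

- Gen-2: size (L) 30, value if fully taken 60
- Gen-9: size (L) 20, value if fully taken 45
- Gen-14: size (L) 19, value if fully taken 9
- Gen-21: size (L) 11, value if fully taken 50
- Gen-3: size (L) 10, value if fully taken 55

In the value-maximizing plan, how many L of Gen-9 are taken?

1

Best value per unit of size first: Gen-3 55/10≈5.5, Gen-21 50/11≈4.55, Gen-9 45/20≈2.25, Gen-2 60/30≈2, Gen-14 9/19≈0.474.
Take all of Gen-3 (10 L, value 55) → 12 L left.
All 11 L of Gen-21 fit (value 50) → 1 remain.
1 L left: a 1/20 share of Gen-9 gives 45×1/20 = 2.25.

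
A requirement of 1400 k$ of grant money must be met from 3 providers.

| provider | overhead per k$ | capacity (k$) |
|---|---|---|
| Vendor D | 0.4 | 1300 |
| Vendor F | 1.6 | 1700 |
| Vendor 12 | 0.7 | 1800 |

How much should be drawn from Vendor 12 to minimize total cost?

100

Use providers in increasing cost order.
Take 1300 from Vendor D at 0.4 → need 100 more.
Vendor 12 at 0.7: take 100 of its 1800 → requirement met.
Vendor F: unused.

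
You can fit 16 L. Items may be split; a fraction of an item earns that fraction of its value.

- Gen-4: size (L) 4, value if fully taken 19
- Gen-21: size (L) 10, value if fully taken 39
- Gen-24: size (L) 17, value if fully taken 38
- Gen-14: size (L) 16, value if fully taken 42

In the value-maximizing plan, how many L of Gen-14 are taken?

Sort by value density: Gen-4 19/4≈4.75, Gen-21 39/10≈3.9, Gen-14 42/16≈2.62, Gen-24 38/17≈2.24.
Gen-4: take in full, 4 L for value 19 — 12 left.
Gen-21: take in full, 10 L for value 39 — 2 left.
Fill the last 2 L with part of Gen-14: 2/16 of it earns 5.25.

2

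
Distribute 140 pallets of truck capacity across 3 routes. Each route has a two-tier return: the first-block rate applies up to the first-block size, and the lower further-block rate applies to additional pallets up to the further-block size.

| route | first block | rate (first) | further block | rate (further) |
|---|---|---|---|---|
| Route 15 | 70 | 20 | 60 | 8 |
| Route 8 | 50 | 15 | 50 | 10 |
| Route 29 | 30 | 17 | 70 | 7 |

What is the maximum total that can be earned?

Rank every tier by rate: Route 15/first 20 > Route 29/first 17 > Route 8/first 15 > Route 8/second 10 > Route 15/second 8 > Route 29/second 7.
Route 15 first at 20: fill all 70 ; 70 left.
Route 29 first at 17: fill all 30 ; 40 left.
Route 8/first: +40 of 50 at 15; pool empty.
Total = 20×70 + 17×30 + 15×40 = 2510.

2510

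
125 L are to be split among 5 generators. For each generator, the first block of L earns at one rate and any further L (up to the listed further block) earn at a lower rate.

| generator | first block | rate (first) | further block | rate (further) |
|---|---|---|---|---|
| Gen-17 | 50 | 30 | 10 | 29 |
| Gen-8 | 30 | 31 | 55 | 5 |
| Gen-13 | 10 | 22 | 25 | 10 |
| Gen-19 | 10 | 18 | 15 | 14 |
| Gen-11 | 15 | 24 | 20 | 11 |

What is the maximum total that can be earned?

Treat each block as its own option and order by rate: Gen-8/T1 31 > Gen-17/T1 30 > Gen-17/T2 29 > Gen-11/T1 24 > Gen-13/T1 22 > Gen-19/T1 18 > Gen-19/T2 14 > Gen-11/T2 11 > Gen-13/T2 10 > Gen-8/T2 5.
Gen-8 T1 at 31: fill all 30 — 95 left.
Fill Gen-17 T1 block (50 at 30) — 45 left.
Gen-17/T2 (29): +10 — 35 left.
Fill Gen-11 T1 block (15 at 24) — 20 left.
Gen-13 T1 at 22: fill all 10 — 10 left.
Gen-19 T1 at 18: fill all 10 — 0 left.
Total = 31×30 + 30×50 + 29×10 + 24×15 + 22×10 + 18×10 = 3480.

3480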